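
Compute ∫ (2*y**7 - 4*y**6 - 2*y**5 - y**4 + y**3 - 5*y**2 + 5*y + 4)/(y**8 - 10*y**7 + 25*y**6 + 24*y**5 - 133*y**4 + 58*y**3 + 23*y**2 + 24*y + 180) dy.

Factor the denominator: (y - 5)*(y - 3)**2*(y - 2)*(y + 1)*(y + 2)*(y**2 + 1).
Partial-fraction decomposition: 3*(y + 18)/(1625*(y**2 + 1)) + 249/(1750*(y + 2)) - 1/(48*(y + 1)) + 13/(30*(y - 2)) - 10377/(2000*(y - 3)) - 223/(100*(y - 3)**2) + 1207/(182*(y - 5)).
Integrate each term; A/(y−a) gives A·log|y−a|; the (By+D)/(y²+p²) term gives a log and an atan.

1207*log(y - 5)/182 - 10377*log(y - 3)/2000 + 13*log(y - 2)/30 - log(y + 1)/48 + 249*log(y + 2)/1750 + 3*log(y**2 + 1)/3250 + 54*atan(y)/1625 + 223/(100*y - 300) + C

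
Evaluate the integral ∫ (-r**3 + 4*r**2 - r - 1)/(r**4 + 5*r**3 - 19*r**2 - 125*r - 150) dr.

Factor the denominator: (r - 5)*(r + 2)*(r + 3)*(r + 5).
Partial-fraction decomposition: -229/(60*(r + 5)) + 65/(16*(r + 3)) - 25/(21*(r + 2)) - 31/(560*(r - 5)).
Integrate each term: A/(r−a) contributes A·log|r−a|.

-31*log(r - 5)/560 - 25*log(r + 2)/21 + 65*log(r + 3)/16 - 229*log(r + 5)/60 + C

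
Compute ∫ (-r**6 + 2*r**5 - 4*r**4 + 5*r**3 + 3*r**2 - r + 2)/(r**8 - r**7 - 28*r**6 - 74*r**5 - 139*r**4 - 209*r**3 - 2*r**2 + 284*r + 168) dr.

-5099*log(r - 7)/101760 - log(r - 1)/240 + 857*log(r + 1)/3200 - log(r + 2) + 821*log(r + 3)/1040 - 51*log(r**2 + 4)/34450 + 491*atan(r/2)/34450 + 3/(80*r + 80) + C

Factor the denominator: (r - 7)*(r - 1)*(r + 1)**2*(r + 2)*(r + 3)*(r**2 + 4).
Partial-fraction decomposition: -(51*r - 491)/(17225*(r**2 + 4)) + 821/(1040*(r + 3)) - 1/(r + 2) + 857/(3200*(r + 1)) - 3/(80*(r + 1)**2) - 1/(240*(r - 1)) - 5099/(101760*(r - 7)).
Integrate each term; A/(r−a) gives A·log|r−a|; the (Br+D)/(r²+p²) term gives a log and an atan.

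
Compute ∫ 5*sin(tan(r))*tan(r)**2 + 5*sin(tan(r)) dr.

-5*cos(tan(r)) + C

Let u = tan(r), so du = (tan(r)**2 + 1) dr.
Rewriting, the integral becomes 5·∫ sin(u) du = 5·-cos(u).
Substituting back, u = tan(r).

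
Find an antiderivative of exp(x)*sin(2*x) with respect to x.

exp(x)*sin(2*x)/5 - 2*exp(x)*cos(2*x)/5 + C

Let I denote the integral. Integrate by parts with u = sin(2*x), dv = exp(x) dx, so v = exp(x): I = exp(x)*sin(2*x) − 2·∫ exp(x)*cos(2*x) dx.
Apply parts again with u = cos(2*x), dv = exp(x) dx: ∫ exp(x)*cos(2*x) dx = exp(x)*cos(2*x) + 2·I. Substituting back brings back I: I = exp(x)*sin(2*x) - 2*exp(x)*cos(2*x) − 4·I.
Solving for I: (1 + 4)·I equals the remaining terms, so I = (1/5)·(exp(x)*sin(2*x) - 2*exp(x)*cos(2*x)).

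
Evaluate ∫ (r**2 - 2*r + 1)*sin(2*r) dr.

-r**2*cos(2*r)/2 + r*sin(2*r)/2 + r*cos(2*r) - sin(2*r)/2 - cos(2*r)/4 + C

Use integration by parts with u = r**2 - 2*r + 1, dv = sin(2*r) dr, so v = -cos(2*r)/2.
Apply parts 2 times (tabular method): alternate signs, differentiate u down to 0, integrate dv up.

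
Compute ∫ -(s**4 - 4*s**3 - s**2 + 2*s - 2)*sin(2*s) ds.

s**4*cos(2*s)/2 - s**3*sin(2*s) - 2*s**3*cos(2*s) + 3*s**2*sin(2*s) - 2*s**2*cos(2*s) + 2*s*sin(2*s) + 4*s*cos(2*s) - 2*sin(2*s) + C

Use integration by parts with u = s**4 - 4*s**3 - s**2 + 2*s - 2, dv = -sin(2*s) ds, so v = cos(2*s)/2.
Apply parts 4 times (tabular method): alternate signs, differentiate u down to 0, integrate dv up.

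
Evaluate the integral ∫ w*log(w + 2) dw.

Use integration by parts with u = log(w + 2), dv = w dw.
Then du = 1/(w + 2) dw and v = w**2/2.

w**2*log(w + 2)/2 - w**2/4 + w - 2*log(w + 2) + C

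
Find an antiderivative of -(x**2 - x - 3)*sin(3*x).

x**2*cos(3*x)/3 - 2*x*sin(3*x)/9 - x*cos(3*x)/3 + sin(3*x)/9 - 29*cos(3*x)/27 + C

Use integration by parts with u = x**2 - x - 3, dv = -sin(3*x) dx, so v = cos(3*x)/3.
Apply parts 2 times (tabular method): alternate signs, differentiate u down to 0, integrate dv up.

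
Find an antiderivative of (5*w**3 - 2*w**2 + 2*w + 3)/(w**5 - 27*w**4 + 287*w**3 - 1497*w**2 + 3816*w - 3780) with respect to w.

Factor the denominator: (w - 7)*(w - 6)**2*(w - 5)*(w - 3).
Partial-fraction decomposition: 7/(4*(w - 3)) - 147/(w - 5) - 59/(w - 6) - 341/(w - 6)**2 + 817/(4*(w - 7)).
Integrate each term; A/(w−a) gives A·log|w−a|; A/(w−a)² gives −A/(w−a).

817*log(w - 7)/4 - 59*log(w - 6) - 147*log(w - 5) + 7*log(w - 3)/4 + 341/(w - 6) + C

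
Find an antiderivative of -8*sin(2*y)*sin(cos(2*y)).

-4*cos(cos(2*y)) + C

Let u = cos(2*y), so du = (-2*sin(2*y)) dy.
Rewriting, the integral becomes 4·∫ sin(u) du = 4·-cos(u).
Substituting back, u = cos(2*y).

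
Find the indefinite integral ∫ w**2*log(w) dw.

Use integration by parts with u = log(w), dv = w**2 dw.
Then du = 1/w dw and v = w**3/3.

w**3*log(w)/3 - w**3/9 + C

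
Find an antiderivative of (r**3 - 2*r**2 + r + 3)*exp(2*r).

Use integration by parts with u = r**3 - 2*r**2 + r + 3, dv = exp(2*r) dr, so v = exp(2*r)/2.
Apply parts 3 times (tabular method): alternate signs, differentiate u down to 0, integrate dv up.

(4*r**3 - 14*r**2 + 18*r + 3)*exp(2*r)/8 + C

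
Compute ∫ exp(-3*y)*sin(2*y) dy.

Let I denote the integral. Integrate by parts with u = sin(2*y), dv = exp(-3*y) dy, so v = -exp(-3*y)/3: I = -exp(-3*y)*sin(2*y)/3 + (2/3)·∫ exp(-3*y)*cos(2*y) dy.
Apply parts again with u = cos(2*y), dv = exp(-3*y) dy: ∫ exp(-3*y)*cos(2*y) dy = -exp(-3*y)*cos(2*y)/3 − (2/3)·I. Substituting back brings back I: I = -exp(-3*y)*sin(2*y)/3 - 2*exp(-3*y)*cos(2*y)/9 − (4/9)·I.
Solving for I: (1 + 4/9)·I equals the remaining terms, so I = (9/13)·(-exp(-3*y)*sin(2*y)/3 - 2*exp(-3*y)*cos(2*y)/9).

-3*exp(-3*y)*sin(2*y)/13 - 2*exp(-3*y)*cos(2*y)/13 + C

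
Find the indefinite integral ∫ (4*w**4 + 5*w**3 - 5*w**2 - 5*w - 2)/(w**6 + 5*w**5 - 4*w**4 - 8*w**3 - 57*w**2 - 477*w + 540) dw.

397*log(w - 3)/2016 + log(w - 1)/200 + 642*log(w + 4)/875 - 591*log(w + 5)/544 + 11533*log(w**2 + 9)/153000 + 23131*atan(w/3)/76500 + C

Factor the denominator: (w - 3)*(w - 1)*(w + 4)*(w + 5)*(w**2 + 9).
Partial-fraction decomposition: (11533*w + 69393)/(76500*(w**2 + 9)) - 591/(544*(w + 5)) + 642/(875*(w + 4)) + 1/(200*(w - 1)) + 397/(2016*(w - 3)).
Integrate each term; A/(w−a) gives A·log|w−a|; the (Bw+D)/(w²+p²) term gives a log and an atan.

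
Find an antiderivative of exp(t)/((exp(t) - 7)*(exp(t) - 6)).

Let u = e^t, du = e^t dt.
The integral becomes ∫ du/((u-7)(u-6)); decompose into partial fractions.

log(exp(t) - 7) - log(exp(t) - 6) + C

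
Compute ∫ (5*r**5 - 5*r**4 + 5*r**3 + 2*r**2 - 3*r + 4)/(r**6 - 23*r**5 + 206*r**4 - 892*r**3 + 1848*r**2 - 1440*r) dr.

-log(r)/360 - 213841*log(r - 6)/288 + 4388*log(r - 5)/5 - 523*log(r - 4)/4 + 21*log(r - 2)/32 - 16769/(24*r - 144) + C

Factor the denominator: r*(r - 6)**2*(r - 5)*(r - 4)*(r - 2).
Partial-fraction decomposition: 21/(32*(r - 2)) - 523/(4*(r - 4)) + 4388/(5*(r - 5)) - 213841/(288*(r - 6)) + 16769/(24*(r - 6)**2) - 1/(360*r).
Integrate each term; A/(r−a) gives A·log|r−a|; A/(r−a)² gives −A/(r−a).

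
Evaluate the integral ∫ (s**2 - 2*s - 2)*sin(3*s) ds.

-s**2*cos(3*s)/3 + 2*s*sin(3*s)/9 + 2*s*cos(3*s)/3 - 2*sin(3*s)/9 + 20*cos(3*s)/27 + C

Use integration by parts with u = s**2 - 2*s - 2, dv = sin(3*s) ds, so v = -cos(3*s)/3.
Apply parts 2 times (tabular method): alternate signs, differentiate u down to 0, integrate dv up.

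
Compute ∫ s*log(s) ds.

s**2*log(s)/2 - s**2/4 + C

Use integration by parts with u = log(s), dv = s ds.
Then du = 1/s ds and v = s**2/2.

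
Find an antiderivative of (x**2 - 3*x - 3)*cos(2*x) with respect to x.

Use integration by parts with u = x**2 - 3*x - 3, dv = cos(2*x) dx, so v = sin(2*x)/2.
Apply parts 2 times (tabular method): alternate signs, differentiate u down to 0, integrate dv up.

x**2*sin(2*x)/2 - 3*x*sin(2*x)/2 + x*cos(2*x)/2 - 7*sin(2*x)/4 - 3*cos(2*x)/4 + C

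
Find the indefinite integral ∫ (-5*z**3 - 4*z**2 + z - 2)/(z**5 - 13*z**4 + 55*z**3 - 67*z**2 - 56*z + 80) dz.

Factor the denominator: (z - 5)*(z - 4)**2*(z - 1)*(z + 1).
Partial-fraction decomposition: -1/(150*(z + 1)) + 5/(36*(z - 1)) + 6739/(225*(z - 4)) + 382/(15*(z - 4)**2) - 361/(12*(z - 5)).
Integrate each term; A/(z−a) gives A·log|z−a|; A/(z−a)² gives −A/(z−a).

-361*log(z - 5)/12 + 6739*log(z - 4)/225 + 5*log(z - 1)/36 - log(z + 1)/150 - 382/(15*z - 60) + C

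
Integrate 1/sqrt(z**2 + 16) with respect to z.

Substitute z = 4·tan(θ), so dz = 4·sec(θ)^2 dθ and the radical becomes sqrt(z**2 + 16) = 4·sec(θ) by the Pythagorean identity.
Integrate the resulting trig expression in θ, then back-substitute tan(θ) = z/4, sec(θ) = sqrt(z**2 + 16)/4 (absorbing any constant into C).

log(z + sqrt(z**2 + 16)) + C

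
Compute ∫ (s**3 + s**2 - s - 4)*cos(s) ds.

s**3*sin(s) + s**2*sin(s) + 3*s**2*cos(s) - 7*s*sin(s) + 2*s*cos(s) - 6*sin(s) - 7*cos(s) + C

Use integration by parts with u = s**3 + s**2 - s - 4, dv = cos(s) ds, so v = sin(s).
Apply parts 3 times (tabular method): alternate signs, differentiate u down to 0, integrate dv up.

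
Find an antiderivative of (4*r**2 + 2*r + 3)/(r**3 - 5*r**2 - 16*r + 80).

113*log(r - 5)/9 - 75*log(r - 4)/8 + 59*log(r + 4)/72 + C

Factor the denominator: (r - 5)*(r - 4)*(r + 4).
Partial-fraction decomposition: 59/(72*(r + 4)) - 75/(8*(r - 4)) + 113/(9*(r - 5)).
Integrate each term: A/(r−a) contributes A·log|r−a|.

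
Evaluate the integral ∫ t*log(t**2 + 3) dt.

Let u = t**2 + 3, so du = (2*t) dt.
The integral becomes (1/2)·∫ log(u) du; integrate by parts with u′=log(u), dv′=du.

t**2*log(t**2 + 3)/2 - t**2/2 + 3*log(t**2 + 3)/2 + C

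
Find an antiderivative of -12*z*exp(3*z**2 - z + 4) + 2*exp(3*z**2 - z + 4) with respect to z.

-2*exp(3*z**2 - z + 4) + C

Let u = 3*z**2 - z + 4, so du = (6*z - 1) dz.
Rewriting, the integral becomes -2·∫ e^u du = -2·e^u.
Substituting back, u = 3*z**2 - z + 4.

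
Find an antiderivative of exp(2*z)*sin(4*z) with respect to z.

exp(2*z)*sin(4*z)/10 - exp(2*z)*cos(4*z)/5 + C

Let I denote the integral. Integrate by parts with u = sin(4*z), dv = exp(2*z) dz, so v = exp(2*z)/2: I = exp(2*z)*sin(4*z)/2 − 2·∫ exp(2*z)*cos(4*z) dz.
Apply parts again with u = cos(4*z), dv = exp(2*z) dz: ∫ exp(2*z)*cos(4*z) dz = exp(2*z)*cos(4*z)/2 + 2·I. Substituting back brings back I: I = exp(2*z)*sin(4*z)/2 - exp(2*z)*cos(4*z) − 4·I.
Solving for I: (1 + 4)·I equals the remaining terms, so I = (1/5)·(exp(2*z)*sin(4*z)/2 - exp(2*z)*cos(4*z)).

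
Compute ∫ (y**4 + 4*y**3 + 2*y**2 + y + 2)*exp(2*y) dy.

Use integration by parts with u = y**4 + 4*y**3 + 2*y**2 + y + 2, dv = exp(2*y) dy, so v = exp(2*y)/2.
Apply parts 4 times (tabular method): alternate signs, differentiate u down to 0, integrate dv up.

(y**4 + 2*y**3 - y**2 + 2*y + 1)*exp(2*y)/2 + C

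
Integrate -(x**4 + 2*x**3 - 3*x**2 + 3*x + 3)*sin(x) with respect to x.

Use integration by parts with u = x**4 + 2*x**3 - 3*x**2 + 3*x + 3, dv = -sin(x) dx, so v = cos(x).
Apply parts 4 times (tabular method): alternate signs, differentiate u down to 0, integrate dv up.

x**4*cos(x) - 4*x**3*sin(x) + 2*x**3*cos(x) - 6*x**2*sin(x) - 15*x**2*cos(x) + 30*x*sin(x) - 9*x*cos(x) + 9*sin(x) + 33*cos(x) + C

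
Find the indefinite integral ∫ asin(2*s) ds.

Use integration by parts with u = arcsin(2*s), dv = ds.
Then du = 2/sqrt(-4*s**2 + 1) ds.

s*asin(2*s) + sqrt(-4*s**2 + 1)/2 + C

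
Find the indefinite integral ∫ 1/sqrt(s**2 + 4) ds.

log(s + sqrt(s**2 + 4)) + C

Substitute s = 2·tan(θ), so ds = 2·sec(θ)^2 dθ and the radical becomes sqrt(s**2 + 4) = 2·sec(θ) by the Pythagorean identity.
Integrate the resulting trig expression in θ, then back-substitute tan(θ) = s/2, sec(θ) = sqrt(s**2 + 4)/2 (absorbing any constant into C).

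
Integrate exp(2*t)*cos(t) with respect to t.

exp(2*t)*sin(t)/5 + 2*exp(2*t)*cos(t)/5 + C

Let I denote the integral. Integrate by parts with u = cos(t), dv = exp(2*t) dt, so v = exp(2*t)/2: I = exp(2*t)*cos(t)/2 + (1/2)·∫ exp(2*t)*sin(t) dt.
Apply parts again with u = sin(t), dv = exp(2*t) dt: ∫ exp(2*t)*sin(t) dt = exp(2*t)*sin(t)/2 − (1/2)·I. Substituting back brings back I: I = exp(2*t)*sin(t)/4 + exp(2*t)*cos(t)/2 − (1/4)·I.
Solving for I: (1 + 1/4)·I equals the remaining terms, so I = (4/5)·(exp(2*t)*sin(t)/4 + exp(2*t)*cos(t)/2).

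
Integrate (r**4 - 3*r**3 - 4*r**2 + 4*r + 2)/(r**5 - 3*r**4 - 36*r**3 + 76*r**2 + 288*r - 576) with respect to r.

Factor the denominator: (r - 6)*(r - 3)*(r - 2)*(r + 4)**2.
Partial-fraction decomposition: 2231/(4410*(r + 4)) - 37/(42*(r + 4)**2) - 7/(72*(r - 2)) + 22/(147*(r - 3)) + 53/(120*(r - 6)).
Integrate each term; A/(r−a) gives A·log|r−a|; A/(r−a)² gives −A/(r−a).

53*log(r - 6)/120 + 22*log(r - 3)/147 - 7*log(r - 2)/72 + 2231*log(r + 4)/4410 + 37/(42*r + 168) + C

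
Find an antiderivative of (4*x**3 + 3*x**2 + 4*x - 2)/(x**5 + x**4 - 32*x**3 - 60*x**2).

-19*log(x)/225 + 497*log(x - 6)/1584 + 5*log(x + 2)/16 - 149*log(x + 5)/275 - 1/(30*x) + C

Factor the denominator: x**2*(x - 6)*(x + 2)*(x + 5).
Partial-fraction decomposition: -149/(275*(x + 5)) + 5/(16*(x + 2)) + 497/(1584*(x - 6)) - 19/(225*x) + 1/(30*x**2).
Integrate each term; A/(x−a) gives A·log|x−a|; A/(x−a)² gives −A/(x−a).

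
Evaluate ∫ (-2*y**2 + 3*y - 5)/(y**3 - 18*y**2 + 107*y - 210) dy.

-41*log(y - 7) + 59*log(y - 6) - 20*log(y - 5) + C

Factor the denominator: (y - 7)*(y - 6)*(y - 5).
Partial-fraction decomposition: -20/(y - 5) + 59/(y - 6) - 41/(y - 7).
Integrate each term: A/(y−a) contributes A·log|y−a|.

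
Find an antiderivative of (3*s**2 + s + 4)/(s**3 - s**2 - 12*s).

Factor the denominator: s*(s - 4)*(s + 3).
Partial-fraction decomposition: 4/(3*(s + 3)) + 2/(s - 4) - 1/(3*s).
Integrate each term: A/(s−a) contributes A·log|s−a|.

-log(s)/3 + 2*log(s - 4) + 4*log(s + 3)/3 + C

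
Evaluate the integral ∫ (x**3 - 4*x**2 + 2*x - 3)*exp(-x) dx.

Use integration by parts with u = x**3 - 4*x**2 + 2*x - 3, dv = exp(-x) dx, so v = -exp(-x).
Apply parts 3 times (tabular method): alternate signs, differentiate u down to 0, integrate dv up.

(-x**3 + x**2 + 3)*exp(-x) + C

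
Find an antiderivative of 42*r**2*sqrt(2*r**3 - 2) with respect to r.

Let u = 2*r**3 - 2, so du = (6*r**2) dr.
Rewriting, the integral becomes 7·∫ √u du = 7·(2/3)u^(3/2).
Substituting back, u = 2*r**3 - 2.

14*(2*r**3 - 2)**(3/2)/3 + C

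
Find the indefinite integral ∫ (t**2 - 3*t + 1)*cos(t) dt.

Use integration by parts with u = t**2 - 3*t + 1, dv = cos(t) dt, so v = sin(t).
Apply parts 2 times (tabular method): alternate signs, differentiate u down to 0, integrate dv up.

t**2*sin(t) - 3*t*sin(t) + 2*t*cos(t) - sin(t) - 3*cos(t) + C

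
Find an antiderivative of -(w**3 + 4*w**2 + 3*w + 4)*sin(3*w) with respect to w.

Use integration by parts with u = w**3 + 4*w**2 + 3*w + 4, dv = -sin(3*w) dw, so v = cos(3*w)/3.
Apply parts 3 times (tabular method): alternate signs, differentiate u down to 0, integrate dv up.

w**3*cos(3*w)/3 - w**2*sin(3*w)/3 + 4*w**2*cos(3*w)/3 - 8*w*sin(3*w)/9 + 7*w*cos(3*w)/9 - 7*sin(3*w)/27 + 28*cos(3*w)/27 + C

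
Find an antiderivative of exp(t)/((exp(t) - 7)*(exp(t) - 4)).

Let u = e^t, du = e^t dt.
The integral becomes ∫ du/((u-4)(u-7)); decompose into partial fractions.

log(exp(t) - 7)/3 - log(exp(t) - 4)/3 + C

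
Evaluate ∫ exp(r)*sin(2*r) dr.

Let I denote the integral. Integrate by parts with u = sin(2*r), dv = exp(r) dr, so v = exp(r): I = exp(r)*sin(2*r) − 2·∫ exp(r)*cos(2*r) dr.
Apply parts again with u = cos(2*r), dv = exp(r) dr: ∫ exp(r)*cos(2*r) dr = exp(r)*cos(2*r) + 2·I. Substituting back brings back I: I = exp(r)*sin(2*r) - 2*exp(r)*cos(2*r) − 4·I.
Solving for I: (1 + 4)·I equals the remaining terms, so I = (1/5)·(exp(r)*sin(2*r) - 2*exp(r)*cos(2*r)).

exp(r)*sin(2*r)/5 - 2*exp(r)*cos(2*r)/5 + C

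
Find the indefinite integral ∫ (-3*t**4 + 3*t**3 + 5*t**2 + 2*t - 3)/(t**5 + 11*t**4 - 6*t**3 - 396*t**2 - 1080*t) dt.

log(t)/360 - 113*log(t - 6)/352 - 2138*log(t + 5)/55 + 10423*log(t + 6)/288 - 1457/(24*t + 144) + C

Factor the denominator: t*(t - 6)*(t + 5)*(t + 6)**2.
Partial-fraction decomposition: 10423/(288*(t + 6)) + 1457/(24*(t + 6)**2) - 2138/(55*(t + 5)) - 113/(352*(t - 6)) + 1/(360*t).
Integrate each term; A/(t−a) gives A·log|t−a|; A/(t−a)² gives −A/(t−a).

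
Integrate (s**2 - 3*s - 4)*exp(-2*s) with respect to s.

Use integration by parts with u = s**2 - 3*s - 4, dv = exp(-2*s) ds, so v = -exp(-2*s)/2.
Apply parts 2 times (tabular method): alternate signs, differentiate u down to 0, integrate dv up.

(-s**2 + 2*s + 5)*exp(-2*s)/2 + C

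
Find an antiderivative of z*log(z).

z**2*log(z)/2 - z**2/4 + C

Use integration by parts with u = log(z), dv = z dz.
Then du = 1/z dz and v = z**2/2.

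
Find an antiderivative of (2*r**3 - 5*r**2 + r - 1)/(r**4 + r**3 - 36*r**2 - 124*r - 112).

Factor the denominator: (r - 7)*(r + 2)**2*(r + 4).
Partial-fraction decomposition: 213/(44*(r + 4)) - 361/(108*(r + 2)) + 13/(6*(r + 2)**2) + 149/(297*(r - 7)).
Integrate each term; A/(r−a) gives A·log|r−a|; A/(r−a)² gives −A/(r−a).

149*log(r - 7)/297 - 361*log(r + 2)/108 + 213*log(r + 4)/44 - 13/(6*r + 12) + C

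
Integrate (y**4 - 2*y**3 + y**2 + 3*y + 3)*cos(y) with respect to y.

Use integration by parts with u = y**4 - 2*y**3 + y**2 + 3*y + 3, dv = cos(y) dy, so v = sin(y).
Apply parts 4 times (tabular method): alternate signs, differentiate u down to 0, integrate dv up.

y**4*sin(y) - 2*y**3*sin(y) + 4*y**3*cos(y) - 11*y**2*sin(y) - 6*y**2*cos(y) + 15*y*sin(y) - 22*y*cos(y) + 25*sin(y) + 15*cos(y) + C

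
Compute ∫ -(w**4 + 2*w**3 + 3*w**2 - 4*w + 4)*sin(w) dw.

w**4*cos(w) - 4*w**3*sin(w) + 2*w**3*cos(w) - 6*w**2*sin(w) - 9*w**2*cos(w) + 18*w*sin(w) - 16*w*cos(w) + 16*sin(w) + 22*cos(w) + C

Use integration by parts with u = w**4 + 2*w**3 + 3*w**2 - 4*w + 4, dv = -sin(w) dw, so v = cos(w).
Apply parts 4 times (tabular method): alternate signs, differentiate u down to 0, integrate dv up.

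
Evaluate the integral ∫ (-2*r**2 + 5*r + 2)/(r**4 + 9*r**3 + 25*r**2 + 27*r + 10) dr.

61*log(r + 1)/16 - 16*log(r + 2)/3 + 73*log(r + 5)/48 + 5/(4*r + 4) + C

Factor the denominator: (r + 1)**2*(r + 2)*(r + 5).
Partial-fraction decomposition: 73/(48*(r + 5)) - 16/(3*(r + 2)) + 61/(16*(r + 1)) - 5/(4*(r + 1)**2).
Integrate each term; A/(r−a) gives A·log|r−a|; A/(r−a)² gives −A/(r−a).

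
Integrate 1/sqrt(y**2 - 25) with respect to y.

log(y + sqrt(y**2 - 25)) + C

Substitute y = 5·sec(θ), so dy = 5·sec(θ)*tan(θ) dθ and the radical becomes sqrt(y**2 - 25) = 5·tan(θ) by the Pythagorean identity.
Integrate the resulting trig expression in θ, then back-substitute sec(θ) = y/5, tan(θ) = sqrt(y**2 - 25)/5 (absorbing any constant into C).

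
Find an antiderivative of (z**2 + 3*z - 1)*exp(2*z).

(z**2 + 2*z - 2)*exp(2*z)/2 + C

Use integration by parts with u = z**2 + 3*z - 1, dv = exp(2*z) dz, so v = exp(2*z)/2.
Apply parts 2 times (tabular method): alternate signs, differentiate u down to 0, integrate dv up.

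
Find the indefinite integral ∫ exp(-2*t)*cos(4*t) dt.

Let I denote the integral. Integrate by parts with u = cos(4*t), dv = exp(-2*t) dt, so v = -exp(-2*t)/2: I = -exp(-2*t)*cos(4*t)/2 − 2·∫ exp(-2*t)*sin(4*t) dt.
Apply parts again with u = sin(4*t), dv = exp(-2*t) dt: ∫ exp(-2*t)*sin(4*t) dt = -exp(-2*t)*sin(4*t)/2 + 2·I. Substituting back brings back I: I = exp(-2*t)*sin(4*t) - exp(-2*t)*cos(4*t)/2 − 4·I.
Solving for I: (1 + 4)·I equals the remaining terms, so I = (1/5)·(exp(-2*t)*sin(4*t) - exp(-2*t)*cos(4*t)/2).

exp(-2*t)*sin(4*t)/5 - exp(-2*t)*cos(4*t)/10 + C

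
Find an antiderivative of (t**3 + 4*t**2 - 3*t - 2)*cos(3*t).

Use integration by parts with u = t**3 + 4*t**2 - 3*t - 2, dv = cos(3*t) dt, so v = sin(3*t)/3.
Apply parts 3 times (tabular method): alternate signs, differentiate u down to 0, integrate dv up.

t**3*sin(3*t)/3 + 4*t**2*sin(3*t)/3 + t**2*cos(3*t)/3 - 11*t*sin(3*t)/9 + 8*t*cos(3*t)/9 - 26*sin(3*t)/27 - 11*cos(3*t)/27 + C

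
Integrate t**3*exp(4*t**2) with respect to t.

Let u = t², du = 2t dt; rewrite as (1/2)∫ u^1·exp(4u) du.
Now integrate by parts 1 time.

(4*t**2 - 1)*exp(4*t**2)/32 + C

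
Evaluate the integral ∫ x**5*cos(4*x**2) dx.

x**4*sin(4*x**2)/8 + x**2*cos(4*x**2)/16 - sin(4*x**2)/64 + C

Let u = x², du = 2x dx; rewrite as (1/2)∫ u^2·cos(4u) du.
Now integrate by parts 2 times.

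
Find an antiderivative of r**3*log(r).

r**4*log(r)/4 - r**4/16 + C

Use integration by parts with u = log(r), dv = r**3 dr.
Then du = 1/r dr and v = r**4/4.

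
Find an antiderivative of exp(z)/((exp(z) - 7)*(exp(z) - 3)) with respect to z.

Let u = e^z, du = e^z dz.
The integral becomes ∫ du/((u-3)(u-7)); decompose into partial fractions.

log(exp(z) - 7)/4 - log(exp(z) - 3)/4 + C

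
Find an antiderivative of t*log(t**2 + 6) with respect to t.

t**2*log(t**2 + 6)/2 - t**2/2 + 3*log(t**2 + 6) + C

Let u = t**2 + 6, so du = (2*t) dt.
The integral becomes (1/2)·∫ log(u) du; integrate by parts with u′=log(u), dv′=du.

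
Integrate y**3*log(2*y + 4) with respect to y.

Use integration by parts with u = log(2*y + 4), dv = y**3 dy.
Then du = 2/(2*y + 4) dy and v = y**4/4.

y**4*log(2*y + 4)/4 - y**4/16 + y**3/6 - y**2/2 + 2*y - 4*log(y + 2) + C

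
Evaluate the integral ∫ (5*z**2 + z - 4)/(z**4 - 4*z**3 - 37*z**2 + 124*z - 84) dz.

Factor the denominator: (z - 7)*(z - 2)*(z - 1)*(z + 6).
Partial-fraction decomposition: -85/(364*(z + 6)) + 1/(21*(z - 1)) - 9/(20*(z - 2)) + 124/(195*(z - 7)).
Integrate each term: A/(z−a) contributes A·log|z−a|.

124*log(z - 7)/195 - 9*log(z - 2)/20 + log(z - 1)/21 - 85*log(z + 6)/364 + C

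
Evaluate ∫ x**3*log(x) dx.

x**4*log(x)/4 - x**4/16 + C

Use integration by parts with u = log(x), dv = x**3 dx.
Then du = 1/x dx and v = x**4/4.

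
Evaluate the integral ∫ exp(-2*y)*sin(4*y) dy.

-exp(-2*y)*sin(4*y)/10 - exp(-2*y)*cos(4*y)/5 + C

Let I denote the integral. Integrate by parts with u = sin(4*y), dv = exp(-2*y) dy, so v = -exp(-2*y)/2: I = -exp(-2*y)*sin(4*y)/2 + 2·∫ exp(-2*y)*cos(4*y) dy.
Apply parts again with u = cos(4*y), dv = exp(-2*y) dy: ∫ exp(-2*y)*cos(4*y) dy = -exp(-2*y)*cos(4*y)/2 − 2·I. Substituting back brings back I: I = -exp(-2*y)*sin(4*y)/2 - exp(-2*y)*cos(4*y) − 4·I.
Solving for I: (1 + 4)·I equals the remaining terms, so I = (1/5)·(-exp(-2*y)*sin(4*y)/2 - exp(-2*y)*cos(4*y)).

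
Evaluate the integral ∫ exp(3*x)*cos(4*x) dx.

Let I denote the integral. Integrate by parts with u = cos(4*x), dv = exp(3*x) dx, so v = exp(3*x)/3: I = exp(3*x)*cos(4*x)/3 + (4/3)·∫ exp(3*x)*sin(4*x) dx.
Apply parts again with u = sin(4*x), dv = exp(3*x) dx: ∫ exp(3*x)*sin(4*x) dx = exp(3*x)*sin(4*x)/3 − (4/3)·I. Substituting back brings back I: I = 4*exp(3*x)*sin(4*x)/9 + exp(3*x)*cos(4*x)/3 − (16/9)·I.
Solving for I: (1 + 16/9)·I equals the remaining terms, so I = (9/25)·(4*exp(3*x)*sin(4*x)/9 + exp(3*x)*cos(4*x)/3).

4*exp(3*x)*sin(4*x)/25 + 3*exp(3*x)*cos(4*x)/25 + C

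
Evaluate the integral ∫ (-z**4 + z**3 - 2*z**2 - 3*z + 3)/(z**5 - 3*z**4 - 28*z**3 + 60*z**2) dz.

-2*log(z)/75 - 389*log(z - 6)/528 + 19*log(z - 2)/112 - 782*log(z + 5)/1925 - 1/(20*z) + C

Factor the denominator: z**2*(z - 6)*(z - 2)*(z + 5).
Partial-fraction decomposition: -782/(1925*(z + 5)) + 19/(112*(z - 2)) - 389/(528*(z - 6)) - 2/(75*z) + 1/(20*z**2).
Integrate each term; A/(z−a) gives A·log|z−a|; A/(z−a)² gives −A/(z−a).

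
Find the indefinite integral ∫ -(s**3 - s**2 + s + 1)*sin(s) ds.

s**3*cos(s) - 3*s**2*sin(s) - s**2*cos(s) + 2*s*sin(s) - 5*s*cos(s) + 5*sin(s) + 3*cos(s) + C

Use integration by parts with u = s**3 - s**2 + s + 1, dv = -sin(s) ds, so v = cos(s).
Apply parts 3 times (tabular method): alternate signs, differentiate u down to 0, integrate dv up.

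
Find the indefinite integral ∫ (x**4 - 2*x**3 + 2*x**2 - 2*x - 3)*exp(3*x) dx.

Use integration by parts with u = x**4 - 2*x**3 + 2*x**2 - 2*x - 3, dv = exp(3*x) dx, so v = exp(3*x)/3.
Apply parts 4 times (tabular method): alternate signs, differentiate u down to 0, integrate dv up.

(27*x**4 - 90*x**3 + 144*x**2 - 150*x - 31)*exp(3*x)/81 + C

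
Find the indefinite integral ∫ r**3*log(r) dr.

r**4*log(r)/4 - r**4/16 + C

Use integration by parts with u = log(r), dv = r**3 dr.
Then du = 1/r dr and v = r**4/4.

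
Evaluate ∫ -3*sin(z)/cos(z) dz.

3*log(cos(z)) + C

Let u = cos(z), so du = (-sin(z)) dz.
Rewriting, the integral becomes 3·∫ 1/u du = 3·log(u).
Substituting back, u = cos(z).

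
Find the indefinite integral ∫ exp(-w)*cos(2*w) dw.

Let I denote the integral. Integrate by parts with u = cos(2*w), dv = exp(-w) dw, so v = -exp(-w): I = -exp(-w)*cos(2*w) − 2·∫ exp(-w)*sin(2*w) dw.
Apply parts again with u = sin(2*w), dv = exp(-w) dw: ∫ exp(-w)*sin(2*w) dw = -exp(-w)*sin(2*w) + 2·I. Substituting back brings back I: I = 2*exp(-w)*sin(2*w) - exp(-w)*cos(2*w) − 4·I.
Solving for I: (1 + 4)·I equals the remaining terms, so I = (1/5)·(2*exp(-w)*sin(2*w) - exp(-w)*cos(2*w)).

2*exp(-w)*sin(2*w)/5 - exp(-w)*cos(2*w)/5 + C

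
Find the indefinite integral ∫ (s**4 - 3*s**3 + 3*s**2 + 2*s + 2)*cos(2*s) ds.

s**4*sin(2*s)/2 - 3*s**3*sin(2*s)/2 + s**3*cos(2*s) - 9*s**2*cos(2*s)/4 + 13*s*sin(2*s)/4 + sin(2*s) + 13*cos(2*s)/8 + C

Use integration by parts with u = s**4 - 3*s**3 + 3*s**2 + 2*s + 2, dv = cos(2*s) ds, so v = sin(2*s)/2.
Apply parts 4 times (tabular method): alternate signs, differentiate u down to 0, integrate dv up.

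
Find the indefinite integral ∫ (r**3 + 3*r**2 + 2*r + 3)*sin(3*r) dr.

-r**3*cos(3*r)/3 + r**2*sin(3*r)/3 - r**2*cos(3*r) + 2*r*sin(3*r)/3 - 4*r*cos(3*r)/9 + 4*sin(3*r)/27 - 7*cos(3*r)/9 + C

Use integration by parts with u = r**3 + 3*r**2 + 2*r + 3, dv = sin(3*r) dr, so v = -cos(3*r)/3.
Apply parts 3 times (tabular method): alternate signs, differentiate u down to 0, integrate dv up.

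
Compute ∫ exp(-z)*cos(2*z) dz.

Let I denote the integral. Integrate by parts with u = cos(2*z), dv = exp(-z) dz, so v = -exp(-z): I = -exp(-z)*cos(2*z) − 2·∫ exp(-z)*sin(2*z) dz.
Apply parts again with u = sin(2*z), dv = exp(-z) dz: ∫ exp(-z)*sin(2*z) dz = -exp(-z)*sin(2*z) + 2·I. Substituting back brings back I: I = 2*exp(-z)*sin(2*z) - exp(-z)*cos(2*z) − 4·I.
Solving for I: (1 + 4)·I equals the remaining terms, so I = (1/5)·(2*exp(-z)*sin(2*z) - exp(-z)*cos(2*z)).

2*exp(-z)*sin(2*z)/5 - exp(-z)*cos(2*z)/5 + C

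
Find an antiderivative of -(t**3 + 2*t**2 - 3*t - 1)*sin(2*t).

Use integration by parts with u = t**3 + 2*t**2 - 3*t - 1, dv = -sin(2*t) dt, so v = cos(2*t)/2.
Apply parts 3 times (tabular method): alternate signs, differentiate u down to 0, integrate dv up.

t**3*cos(2*t)/2 - 3*t**2*sin(2*t)/4 + t**2*cos(2*t) - t*sin(2*t) - 9*t*cos(2*t)/4 + 9*sin(2*t)/8 - cos(2*t) + C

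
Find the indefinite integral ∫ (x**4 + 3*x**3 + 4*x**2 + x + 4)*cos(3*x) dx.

x**4*sin(3*x)/3 + x**3*sin(3*x) + 4*x**3*cos(3*x)/9 + 8*x**2*sin(3*x)/9 + x**2*cos(3*x) - x*sin(3*x)/3 + 16*x*cos(3*x)/27 + 92*sin(3*x)/81 - cos(3*x)/9 + C

Use integration by parts with u = x**4 + 3*x**3 + 4*x**2 + x + 4, dv = cos(3*x) dx, so v = sin(3*x)/3.
Apply parts 4 times (tabular method): alternate signs, differentiate u down to 0, integrate dv up.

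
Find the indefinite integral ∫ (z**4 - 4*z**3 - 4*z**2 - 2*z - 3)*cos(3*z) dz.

z**4*sin(3*z)/3 - 4*z**3*sin(3*z)/3 + 4*z**3*cos(3*z)/9 - 16*z**2*sin(3*z)/9 - 4*z**2*cos(3*z)/3 + 2*z*sin(3*z)/9 - 32*z*cos(3*z)/27 - 49*sin(3*z)/81 + 2*cos(3*z)/27 + C

Use integration by parts with u = z**4 - 4*z**3 - 4*z**2 - 2*z - 3, dv = cos(3*z) dz, so v = sin(3*z)/3.
Apply parts 4 times (tabular method): alternate signs, differentiate u down to 0, integrate dv up.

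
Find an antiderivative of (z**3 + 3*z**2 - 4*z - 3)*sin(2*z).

Use integration by parts with u = z**3 + 3*z**2 - 4*z - 3, dv = sin(2*z) dz, so v = -cos(2*z)/2.
Apply parts 3 times (tabular method): alternate signs, differentiate u down to 0, integrate dv up.

-z**3*cos(2*z)/2 + 3*z**2*sin(2*z)/4 - 3*z**2*cos(2*z)/2 + 3*z*sin(2*z)/2 + 11*z*cos(2*z)/4 - 11*sin(2*z)/8 + 9*cos(2*z)/4 + C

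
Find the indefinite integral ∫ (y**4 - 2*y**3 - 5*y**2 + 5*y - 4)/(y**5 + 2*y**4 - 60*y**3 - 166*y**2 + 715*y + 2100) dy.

1501*log(y - 7)/4320 - 64*log(y - 4)/1701 + 71*log(y + 3)/280 + 3395*log(y + 5)/7776 + 721/(216*y + 1080) + C

Factor the denominator: (y - 7)*(y - 4)*(y + 3)*(y + 5)**2.
Partial-fraction decomposition: 3395/(7776*(y + 5)) - 721/(216*(y + 5)**2) + 71/(280*(y + 3)) - 64/(1701*(y - 4)) + 1501/(4320*(y - 7)).
Integrate each term; A/(y−a) gives A·log|y−a|; A/(y−a)² gives −A/(y−a).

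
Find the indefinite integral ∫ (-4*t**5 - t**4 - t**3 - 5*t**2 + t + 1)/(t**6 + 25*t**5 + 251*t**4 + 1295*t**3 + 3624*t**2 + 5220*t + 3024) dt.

99*log(t + 2)/40 + 24193*log(t + 3)/144 - 3821*log(t + 4)/12 + 29839*log(t + 6)/72 - 64919*log(t + 7)/240 + 871/(12*t + 36) + C

Factor the denominator: (t + 2)*(t + 3)**2*(t + 4)*(t + 6)*(t + 7).
Partial-fraction decomposition: -64919/(240*(t + 7)) + 29839/(72*(t + 6)) - 3821/(12*(t + 4)) + 24193/(144*(t + 3)) - 871/(12*(t + 3)**2) + 99/(40*(t + 2)).
Integrate each term; A/(t−a) gives A·log|t−a|; A/(t−a)² gives −A/(t−a).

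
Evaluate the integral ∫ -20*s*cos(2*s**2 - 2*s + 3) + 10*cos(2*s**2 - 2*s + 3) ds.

-5*sin(2*s**2 - 2*s + 3) + C

Let u = 2*s**2 - 2*s + 3, so du = (4*s - 2) ds.
Rewriting, the integral becomes -5·∫ cos(u) du = -5·sin(u).
Substituting back, u = 2*s**2 - 2*s + 3.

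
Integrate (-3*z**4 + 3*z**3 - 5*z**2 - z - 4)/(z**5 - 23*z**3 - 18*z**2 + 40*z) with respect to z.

Factor the denominator: z*(z - 5)*(z - 1)*(z + 2)*(z + 4).
Partial-fraction decomposition: -26/(9*(z + 4)) + 47/(42*(z + 2)) + 1/(6*(z - 1)) - 817/(630*(z - 5)) - 1/(10*z).
Integrate each term: A/(z−a) contributes A·log|z−a|.

-log(z)/10 - 817*log(z - 5)/630 + log(z - 1)/6 + 47*log(z + 2)/42 - 26*log(z + 4)/9 + C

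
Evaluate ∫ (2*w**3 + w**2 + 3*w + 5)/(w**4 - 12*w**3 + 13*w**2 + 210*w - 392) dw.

4929*log(w - 7)/3025 + 31*log(w - 2)/150 + 119*log(w + 4)/726 - 761/(55*w - 385) + C

Factor the denominator: (w - 7)**2*(w - 2)*(w + 4).
Partial-fraction decomposition: 119/(726*(w + 4)) + 31/(150*(w - 2)) + 4929/(3025*(w - 7)) + 761/(55*(w - 7)**2).
Integrate each term; A/(w−a) gives A·log|w−a|; A/(w−a)² gives −A/(w−a).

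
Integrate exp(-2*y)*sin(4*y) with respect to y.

Let I denote the integral. Integrate by parts with u = sin(4*y), dv = exp(-2*y) dy, so v = -exp(-2*y)/2: I = -exp(-2*y)*sin(4*y)/2 + 2·∫ exp(-2*y)*cos(4*y) dy.
Apply parts again with u = cos(4*y), dv = exp(-2*y) dy: ∫ exp(-2*y)*cos(4*y) dy = -exp(-2*y)*cos(4*y)/2 − 2·I. Substituting back brings back I: I = -exp(-2*y)*sin(4*y)/2 - exp(-2*y)*cos(4*y) − 4·I.
Solving for I: (1 + 4)·I equals the remaining terms, so I = (1/5)·(-exp(-2*y)*sin(4*y)/2 - exp(-2*y)*cos(4*y)).

-exp(-2*y)*sin(4*y)/10 - exp(-2*y)*cos(4*y)/5 + C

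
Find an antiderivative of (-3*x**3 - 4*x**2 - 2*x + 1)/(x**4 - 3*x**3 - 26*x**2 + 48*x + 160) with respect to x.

Factor the denominator: (x - 5)*(x - 4)*(x + 2)*(x + 4).
Partial-fraction decomposition: -137/(144*(x + 4)) + 13/(84*(x + 2)) + 263/(48*(x - 4)) - 484/(63*(x - 5)).
Integrate each term: A/(x−a) contributes A·log|x−a|.

-484*log(x - 5)/63 + 263*log(x - 4)/48 + 13*log(x + 2)/84 - 137*log(x + 4)/144 + C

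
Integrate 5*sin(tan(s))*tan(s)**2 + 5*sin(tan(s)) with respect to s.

Let u = tan(s), so du = (tan(s)**2 + 1) ds.
Rewriting, the integral becomes 5·∫ sin(u) du = 5·-cos(u).
Substituting back, u = tan(s).

-5*cos(tan(s)) + C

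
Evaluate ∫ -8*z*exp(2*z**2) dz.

Let u = 2*z**2, so du = (4*z) dz.
Rewriting, the integral becomes -2·∫ e^u du = -2·e^u.
Substituting back, u = 2*z**2.

-2*exp(2*z**2) + C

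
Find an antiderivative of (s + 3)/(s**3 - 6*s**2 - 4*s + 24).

Factor the denominator: (s - 6)*(s - 2)*(s + 2).
Partial-fraction decomposition: 1/(32*(s + 2)) - 5/(16*(s - 2)) + 9/(32*(s - 6)).
Integrate each term: A/(s−a) contributes A·log|s−a|.

9*log(s - 6)/32 - 5*log(s - 2)/16 + log(s + 2)/32 + C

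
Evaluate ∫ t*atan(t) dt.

Use integration by parts with u = arctan(t), dv = t dt.
Then du = 1/(t**2 + 1) dt.

t**2*atan(t)/2 - t/2 + atan(t)/2 + C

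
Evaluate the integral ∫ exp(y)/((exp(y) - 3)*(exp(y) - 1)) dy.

Let u = e^y, du = e^y dy.
The integral becomes ∫ du/((u-1)(u-3)); decompose into partial fractions.

log(exp(y) - 3)/2 - log(exp(y) - 1)/2 + C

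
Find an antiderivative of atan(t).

t*atan(t) - log(t**2 + 1)/2 + C

Use integration by parts with u = arctan(t), dv = dt.
Then du = 1/(t**2 + 1) dt.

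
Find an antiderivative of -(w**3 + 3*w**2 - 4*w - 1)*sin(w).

w**3*cos(w) - 3*w**2*sin(w) + 3*w**2*cos(w) - 6*w*sin(w) - 10*w*cos(w) + 10*sin(w) - 7*cos(w) + C

Use integration by parts with u = w**3 + 3*w**2 - 4*w - 1, dv = -sin(w) dw, so v = cos(w).
Apply parts 3 times (tabular method): alternate signs, differentiate u down to 0, integrate dv up.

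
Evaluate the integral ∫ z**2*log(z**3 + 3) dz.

Let u = z**3 + 3, so du = (3*z**2) dz.
The integral becomes (1/3)·∫ log(u) du; integrate by parts with u′=log(u), dv′=du.

z**3*log(z**3 + 3)/3 - z**3/3 + log(z**3 + 3) + C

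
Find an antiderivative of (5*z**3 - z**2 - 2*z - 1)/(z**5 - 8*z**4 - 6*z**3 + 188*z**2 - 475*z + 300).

589*log(z - 5)/80 - 295*log(z - 4)/27 + 119*log(z - 3)/32 - log(z - 1)/144 - 641*log(z + 5)/4320 + C

Factor the denominator: (z - 5)*(z - 4)*(z - 3)*(z - 1)*(z + 5).
Partial-fraction decomposition: -641/(4320*(z + 5)) - 1/(144*(z - 1)) + 119/(32*(z - 3)) - 295/(27*(z - 4)) + 589/(80*(z - 5)).
Integrate each term: A/(z−a) contributes A·log|z−a|.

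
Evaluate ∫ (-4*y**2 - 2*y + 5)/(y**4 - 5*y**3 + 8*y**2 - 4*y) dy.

Factor the denominator: y*(y - 2)**2*(y - 1).
Partial-fraction decomposition: -1/(y - 1) + 9/(4*(y - 2)) - 15/(2*(y - 2)**2) - 5/(4*y).
Integrate each term; A/(y−a) gives A·log|y−a|; A/(y−a)² gives −A/(y−a).

-5*log(y)/4 + 9*log(y - 2)/4 - log(y - 1) + 15/(2*y - 4) + C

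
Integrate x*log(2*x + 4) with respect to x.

Use integration by parts with u = log(2*x + 4), dv = x dx.
Then du = 2/(2*x + 4) dx and v = x**2/2.

x**2*log(2*x + 4)/2 - x**2/4 + x - 2*log(x + 2) + C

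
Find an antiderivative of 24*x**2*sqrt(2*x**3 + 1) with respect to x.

8*(2*x**3 + 1)**(3/2)/3 + C

Let u = 2*x**3 + 1, so du = (6*x**2) dx.
Rewriting, the integral becomes 4·∫ √u du = 4·(2/3)u^(3/2).
Substituting back, u = 2*x**3 + 1.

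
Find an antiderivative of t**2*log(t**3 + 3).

t**3*log(t**3 + 3)/3 - t**3/3 + log(t**3 + 3) + C

Let u = t**3 + 3, so du = (3*t**2) dt.
The integral becomes (1/3)·∫ log(u) du; integrate by parts with u′=log(u), dv′=du.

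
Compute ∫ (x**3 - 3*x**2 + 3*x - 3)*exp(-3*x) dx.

(-9*x**3 + 18*x**2 - 15*x + 22)*exp(-3*x)/27 + C

Use integration by parts with u = x**3 - 3*x**2 + 3*x - 3, dv = exp(-3*x) dx, so v = -exp(-3*x)/3.
Apply parts 3 times (tabular method): alternate signs, differentiate u down to 0, integrate dv up.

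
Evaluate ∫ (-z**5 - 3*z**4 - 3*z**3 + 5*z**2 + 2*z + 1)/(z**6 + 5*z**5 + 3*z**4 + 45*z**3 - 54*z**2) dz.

Factor the denominator: z**2*(z - 1)*(z + 6)*(z**2 + 9).
Partial-fraction decomposition: -(443*z + 393)/(810*(z**2 + 9)) - 941/(2268*(z + 6)) + 1/(70*(z - 1)) - 17/(324*z) - 1/(54*z**2).
Integrate each term; A/(z−a) gives A·log|z−a|; the (Bz+D)/(z²+p²) term gives a log and an atan.

-17*log(z)/324 + log(z - 1)/70 - 941*log(z + 6)/2268 - 443*log(z**2 + 9)/1620 - 131*atan(z/3)/810 + 1/(54*z) + C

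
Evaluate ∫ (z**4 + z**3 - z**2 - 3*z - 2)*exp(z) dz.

Use integration by parts with u = z**4 + z**3 - z**2 - 3*z - 2, dv = exp(z) dz, so v = exp(z).
Apply parts 4 times (tabular method): alternate signs, differentiate u down to 0, integrate dv up.

(z**4 - 3*z**3 + 8*z**2 - 19*z + 17)*exp(z) + C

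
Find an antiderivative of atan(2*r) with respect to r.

r*atan(2*r) - log(4*r**2 + 1)/4 + C

Use integration by parts with u = arctan(2*r), dv = dr.
Then du = 2/(4*r**2 + 1) dr.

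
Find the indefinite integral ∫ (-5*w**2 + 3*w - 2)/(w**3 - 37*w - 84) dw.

-113*log(w - 7)/55 + 28*log(w + 3)/5 - 94*log(w + 4)/11 + C

Factor the denominator: (w - 7)*(w + 3)*(w + 4).
Partial-fraction decomposition: -94/(11*(w + 4)) + 28/(5*(w + 3)) - 113/(55*(w - 7)).
Integrate each term: A/(w−a) contributes A·log|w−a|.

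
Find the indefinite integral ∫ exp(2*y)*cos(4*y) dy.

exp(2*y)*sin(4*y)/5 + exp(2*y)*cos(4*y)/10 + C

Let I denote the integral. Integrate by parts with u = cos(4*y), dv = exp(2*y) dy, so v = exp(2*y)/2: I = exp(2*y)*cos(4*y)/2 + 2·∫ exp(2*y)*sin(4*y) dy.
Apply parts again with u = sin(4*y), dv = exp(2*y) dy: ∫ exp(2*y)*sin(4*y) dy = exp(2*y)*sin(4*y)/2 − 2·I. Substituting back brings back I: I = exp(2*y)*sin(4*y) + exp(2*y)*cos(4*y)/2 − 4·I.
Solving for I: (1 + 4)·I equals the remaining terms, so I = (1/5)·(exp(2*y)*sin(4*y) + exp(2*y)*cos(4*y)/2).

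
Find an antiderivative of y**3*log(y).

y**4*log(y)/4 - y**4/16 + C

Use integration by parts with u = log(y), dv = y**3 dy.
Then du = 1/y dy and v = y**4/4.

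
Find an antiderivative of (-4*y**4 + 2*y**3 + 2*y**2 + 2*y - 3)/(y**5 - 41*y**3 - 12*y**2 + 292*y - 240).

Factor the denominator: (y - 6)*(y - 2)*(y - 1)*(y + 4)*(y + 5).
Partial-fraction decomposition: -2713/(462*(y + 5)) + 377/(100*(y + 4)) - 1/(150*(y - 1)) + 13/(56*(y - 2)) - 4671/(2200*(y - 6)).
Integrate each term: A/(y−a) contributes A·log|y−a|.

-4671*log(y - 6)/2200 + 13*log(y - 2)/56 - log(y - 1)/150 + 377*log(y + 4)/100 - 2713*log(y + 5)/462 + C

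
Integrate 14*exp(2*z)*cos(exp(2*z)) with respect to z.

7*sin(exp(2*z)) + C

Let u = exp(2*z), so du = (2*exp(2*z)) dz.
Rewriting, the integral becomes 7·∫ cos(u) du = 7·sin(u).
Substituting back, u = exp(2*z).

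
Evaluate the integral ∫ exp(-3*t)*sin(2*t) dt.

Let I denote the integral. Integrate by parts with u = sin(2*t), dv = exp(-3*t) dt, so v = -exp(-3*t)/3: I = -exp(-3*t)*sin(2*t)/3 + (2/3)·∫ exp(-3*t)*cos(2*t) dt.
Apply parts again with u = cos(2*t), dv = exp(-3*t) dt: ∫ exp(-3*t)*cos(2*t) dt = -exp(-3*t)*cos(2*t)/3 − (2/3)·I. Substituting back brings back I: I = -exp(-3*t)*sin(2*t)/3 - 2*exp(-3*t)*cos(2*t)/9 − (4/9)·I.
Solving for I: (1 + 4/9)·I equals the remaining terms, so I = (9/13)·(-exp(-3*t)*sin(2*t)/3 - 2*exp(-3*t)*cos(2*t)/9).

-3*exp(-3*t)*sin(2*t)/13 - 2*exp(-3*t)*cos(2*t)/13 + C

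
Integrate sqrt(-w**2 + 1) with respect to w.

w*sqrt(-w**2 + 1)/2 + asin(w)/2 + C

Substitute w = sin(θ), so dw = cos(θ) dθ and the radical becomes sqrt(-w**2 + 1) = cos(θ) by the Pythagorean identity.
Integrate the resulting trig expression in θ, then back-substitute θ = asin(w), sin(θ) = w, cos(θ) = sqrt(-w**2 + 1) (absorbing any constant into C).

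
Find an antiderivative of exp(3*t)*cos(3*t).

Let I denote the integral. Integrate by parts with u = cos(3*t), dv = exp(3*t) dt, so v = exp(3*t)/3: I = exp(3*t)*cos(3*t)/3 + ∫ exp(3*t)*sin(3*t) dt.
Apply parts again with u = sin(3*t), dv = exp(3*t) dt: ∫ exp(3*t)*sin(3*t) dt = exp(3*t)*sin(3*t)/3 − I. Substituting back brings back I: I = exp(3*t)*sin(3*t)/3 + exp(3*t)*cos(3*t)/3 − I.
Solving for I: (1 + 1)·I equals the remaining terms, so I = (1/2)·(exp(3*t)*sin(3*t)/3 + exp(3*t)*cos(3*t)/3).

exp(3*t)*sin(3*t)/6 + exp(3*t)*cos(3*t)/6 + C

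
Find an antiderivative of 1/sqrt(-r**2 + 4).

asin(r/2) + C

Substitute r = 2·sin(θ), so dr = 2·cos(θ) dθ and the radical becomes sqrt(-r**2 + 4) = 2·cos(θ) by the Pythagorean identity.
Integrate the resulting trig expression in θ, then back-substitute θ = asin(r/2), sin(θ) = r/2, cos(θ) = sqrt(-r**2 + 4)/2 (absorbing any constant into C).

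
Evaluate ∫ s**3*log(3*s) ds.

s**4*(log(s) + log(3))/4 - s**4/16 + C

Use integration by parts with u = log(3*s), dv = s**3 ds.
Then du = 1/s ds and v = s**4/4.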